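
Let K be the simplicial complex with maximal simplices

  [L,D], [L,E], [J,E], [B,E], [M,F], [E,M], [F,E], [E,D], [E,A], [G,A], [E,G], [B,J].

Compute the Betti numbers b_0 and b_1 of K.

b_0 = 1, b_1 = 4.

We work with the vertex ordering A < B < D < E < F < G < J < L < M. The simplices of K, each written with vertices in increasing order, are:

  0-simplices (9): A, B, D, E, F, G, J, L, M
  1-simplices (12): AE, AG, BE, BJ, DE, DL, EF, EG, EJ, EL, EM, FM

Hence C_0 ≅ Z^9, C_1 ≅ Z^12.

∂_1: C_1 → C_0 sends each edge [p,q] (with p < q) to q − p.
The resulting 9×12 matrix has rank 8, and its Smith normal form has invariant factors (1,1,1,1,1,1,1,1).

From H_k ≅ ker(∂_k) / im(∂_{k+1}) we obtain:

  H_0: rank C_0 − rank ∂_1 = 9 − 8 = 1, and the invariant factors of ∂_1 are all 1, so H_0 = Z.
  H_1: rank ker ∂_1 − rank ∂_2 = (12 − 8) − 0 = 4, and there is no ∂_2, so H_1 = Z^4.

Hence the Betti numbers are b_0 = 1, b_1 = 4.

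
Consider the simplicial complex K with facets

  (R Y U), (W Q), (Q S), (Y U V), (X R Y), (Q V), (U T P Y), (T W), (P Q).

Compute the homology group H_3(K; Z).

H_3 = 0.

We work with the vertex ordering P < Q < R < S < T < U < V < W < X < Y. The simplices of K, each written with vertices in increasing order, are:

  0-simplices (10): P, Q, R, S, T, U, V, W, X, Y
  1-simplices (17): PQ, PT, PU, PY, QS, QV, QW, RU, RX, RY, TU, TW, TY, UV, UY, VY, XY
  2-simplices (7): PTU, PTY, PUY, RUY, RXY, TUY, UVY
  3-simplices (1): PTUY

so the chain groups are C_0 ≅ Z^10, C_1 ≅ Z^17, C_2 ≅ Z^7, C_3 ≅ Z^1.

The boundary map ∂_1: C_1 → C_0 sends each edge [p,q] (with p < q) to q − p. For instance
  ∂QW = W − Q.
As a 10×17 matrix over Z this has rank 9, with invariant factors (1,1,1,1,1,1,1,1,1).

Boundary ∂_2: C_2 → C_1 maps a triangle to the signed sum of its edges. For instance
  ∂RXY = XY − RY + RX,
  ∂UVY = VY − UY + UV.
The 17×7 boundary matrix has rank 6 and Smith normal form diag(1,1,1,1,1,1).

Boundary ∂_3: C_3 → C_2 sends each 3-simplex σ to the alternating sum Σ_i (−1)^i (σ with its i-th vertex removed). For instance
  ∂PTUY = TUY − PUY + PTY − PTU.
As a 7×1 matrix over Z this has rank 1, with invariant factors (1).

Computing H_k = (kernel of ∂_k) / (image of ∂_{k+1}):

  H_3: rank ker ∂_3 − rank ∂_4 = (1 − 1) − 0 = 0, and there is no ∂_4, so H_3 = 0.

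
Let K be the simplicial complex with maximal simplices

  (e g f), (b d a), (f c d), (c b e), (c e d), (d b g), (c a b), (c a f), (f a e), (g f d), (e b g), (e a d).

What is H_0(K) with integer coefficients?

H_0 ≅ Z.

Take the total order a < b < c < d < e < f < g on the vertex set. Then K (dimension 2) consists of the simplices:

  0-simplices (7): a, b, c, d, e, f, g
  1-simplices (18): ab, ac, ad, ae, af, bc, bd, be, bg, cd, ce, cf, de, df, dg, ef, eg, fg
  2-simplices (12): abc, abd, acf, ade, aef, bce, bdg, beg, cde, cdf, dfg, efg

Hence C_0 ≅ Z^7, C_1 ≅ Z^18, C_2 ≅ Z^12.

The boundary map ∂_1: C_1 → C_0 maps an edge to its endpoints' difference, ∂[p,q] = q − p.
The 7×18 boundary matrix has rank 6 and Smith normal form diag(1,1,1,1,1,1).

Boundary ∂_2: C_2 → C_1 acts by ∂[p,q,r] = [q,r] − [p,r] + [p,q]. For instance
  ∂acf = cf − af + ac,
  ∂cde = de − ce + cd.
This gives a 18×12 integer matrix of rank 12; reducing to Smith normal form yields diagonal entries (1,1,1,1,1,1,1,1,1,1,1,2).

Reading off H_k = ker ∂_k / im ∂_{k+1}:

  H_0: rank C_0 − rank ∂_1 = 7 − 6 = 1, and the invariant factors of ∂_1 are all 1, so H_0 ≅ Z.

(K is a triangulation of the real projective plane RP^2.)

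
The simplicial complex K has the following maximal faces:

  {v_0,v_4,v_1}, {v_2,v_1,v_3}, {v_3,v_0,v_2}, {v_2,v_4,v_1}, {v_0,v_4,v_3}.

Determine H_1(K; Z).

Take the total order v_0 < v_1 < v_2 < v_3 < v_4 on the vertex set. Then K (dimension 2) consists of the simplices:

  0-simplices (5): [v_0], [v_1], [v_2], [v_3], [v_4]
  1-simplices (10): [v_0,v_1], [v_0,v_2], [v_0,v_3], [v_0,v_4], [v_1,v_2], [v_1,v_3], [v_1,v_4], [v_2,v_3], [v_2,v_4], [v_3,v_4]
  2-simplices (5): [v_0,v_1,v_4], [v_0,v_2,v_3], [v_0,v_3,v_4], [v_1,v_2,v_3], [v_1,v_2,v_4]

giving chain groups C_0 ≅ Z^5, C_1 ≅ Z^10, C_2 ≅ Z^5.

Boundary ∂_1: C_1 → C_0 sends each edge [p,q] (with p < q) to q − p.
As a 5×10 matrix over Z this has rank 4, with invariant factors (1,1,1,1).

The boundary map ∂_2: C_2 → C_1 maps a triangle to the signed sum of its edges. For instance
  ∂[v_1,v_2,v_4] = [v_2,v_4] − [v_1,v_4] + [v_1,v_2],
  ∂[v_0,v_2,v_3] = [v_2,v_3] − [v_0,v_3] + [v_0,v_2].
The resulting 10×5 matrix has rank 5, and its Smith normal form has invariant factors (1,1,1,1,1).

From H_k ≅ ker(∂_k) / im(∂_{k+1}) we obtain:

  H_1: rank ker ∂_1 − rank ∂_2 = (10 − 4) − 5 = 1, and the invariant factors of ∂_2 are all 1, so H_1 = Z.

(K is a triangulation of the Möbius band.)

H_1 = Z.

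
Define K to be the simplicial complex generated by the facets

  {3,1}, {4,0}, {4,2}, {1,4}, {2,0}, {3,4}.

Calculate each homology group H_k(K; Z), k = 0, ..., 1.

H_0 = Z,  H_1 = Z^2.

Fix the vertex order 0 < 1 < 2 < 3 < 4 and write every simplex with vertices in increasing order. Then dim K = 1 and the simplices of K are:

  0-simplices (5): [0], [1], [2], [3], [4]
  1-simplices (6): [0,2], [0,4], [1,3], [1,4], [2,4], [3,4]

so the chain groups are C_0 ≅ Z^5, C_1 ≅ Z^6.

The boundary map ∂_1: C_1 → C_0 maps an edge to its endpoints' difference, ∂[p,q] = q − p. For instance
  ∂[1,4] = [4] − [1].
This gives a 5×6 integer matrix of rank 4; reducing to Smith normal form yields diagonal entries (1,1,1,1).

Reading off H_k = ker ∂_k / im ∂_{k+1}:

  H_0: rank C_0 − rank ∂_1 = 5 − 4 = 1, and the invariant factors of ∂_1 are all 1, so H_0 = Z.
  H_1: rank ker ∂_1 − rank ∂_2 = (6 − 4) − 0 = 2, and there is no ∂_2, so H_1 = Z^2.

As a check, the Euler characteristic is 5 − 6 = -1, which agrees with 1 − 2 = -1.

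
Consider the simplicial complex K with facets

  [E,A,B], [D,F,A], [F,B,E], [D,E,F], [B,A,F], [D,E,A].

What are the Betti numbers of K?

b_0 = 1, b_1 = 0, b_2 = 1.

Fix the vertex order A < B < D < E < F and write every simplex with vertices in increasing order. Then dim K = 2 and the simplices of K are:

  0-simplices (5): A, B, D, E, F
  1-simplices (9): AB, AD, AE, AF, BE, BF, DE, DF, EF
  2-simplices (6): ABE, ABF, ADE, ADF, BEF, DEF

giving chain groups C_0 ≅ Z^5, C_1 ≅ Z^9, C_2 ≅ Z^6.

Boundary ∂_1: C_1 → C_0 is given by ∂[p,q] = [q] − [p]. For instance
  ∂AF = F − A.
As a 5×9 matrix over Z this has rank 4, with invariant factors (1,1,1,1).

The boundary map ∂_2: C_2 → C_1 maps a triangle to the signed sum of its edges. For instance
  ∂BEF = EF − BF + BE,
  ∂ADF = DF − AF + AD.
This gives a 9×6 integer matrix of rank 5; reducing to Smith normal form yields diagonal entries (1,1,1,1,1).

Computing H_k = (kernel of ∂_k) / (image of ∂_{k+1}):

  H_0: rank C_0 − rank ∂_1 = 5 − 4 = 1, and the invariant factors of ∂_1 are all 1, so H_0 ≅ Z.
  H_1: rank ker ∂_1 − rank ∂_2 = (9 − 4) − 5 = 0, and the invariant factors of ∂_2 are all 1, so H_1 ≅ 0.
  H_2: rank ker ∂_2 − rank ∂_3 = (6 − 5) − 0 = 1, and there is no ∂_3, so H_2 ≅ Z.

(K is a triangulation of the 2-sphere S^2.)

Hence the Betti numbers are b_0 = 1, b_1 = 0, b_2 = 1.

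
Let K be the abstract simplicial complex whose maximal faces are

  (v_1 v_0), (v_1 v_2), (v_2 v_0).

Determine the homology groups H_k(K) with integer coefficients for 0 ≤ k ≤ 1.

Fix the vertex order v_0 < v_1 < v_2 and write every simplex with vertices in increasing order. Then dim K = 1 and the simplices of K are:

  0-simplices (3): [v_0], [v_1], [v_2]
  1-simplices (3): [v_0,v_1], [v_0,v_2], [v_1,v_2]

Hence C_0 ≅ Z^3, C_1 ≅ Z^3.

The boundary map ∂_1: C_1 → C_0 maps an edge to its endpoints' difference, ∂[p,q] = q − p. For instance
  ∂[v_0,v_1] = [v_1] − [v_0].
This gives a 3×3 integer matrix of rank 2; reducing to Smith normal form yields diagonal entries (1,1).

Computing H_k = (kernel of ∂_k) / (image of ∂_{k+1}):

  H_0: rank C_0 − rank ∂_1 = 3 − 2 = 1, and the invariant factors of ∂_1 are all 1, so H_0 ≅ Z.
  H_1: rank ker ∂_1 − rank ∂_2 = (3 − 2) − 0 = 1, and there is no ∂_2, so H_1 ≅ Z.

H_0 ≅ Z,  H_1 ≅ Z.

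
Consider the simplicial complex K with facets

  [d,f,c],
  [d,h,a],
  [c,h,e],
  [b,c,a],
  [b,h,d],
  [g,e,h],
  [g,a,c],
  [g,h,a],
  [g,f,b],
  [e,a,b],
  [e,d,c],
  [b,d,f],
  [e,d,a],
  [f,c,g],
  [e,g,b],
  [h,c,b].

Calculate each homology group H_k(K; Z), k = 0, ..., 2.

H_0 ≅ Z,  H_1 ≅ Z^2,  H_2 ≅ Z.

Order the vertices as a < b < c < d < e < f < g < h. Listing each simplex with vertices in this order, K has dimension 2 with simplices:

  0-simplices (8): a, b, c, d, e, f, g, h
  1-simplices (24): ab, ac, ad, ae, ag, ah, bc, bd, be, bf, bg, bh, cd, ce, cf, cg, ch, de, df, dh, eg, eh, fg, gh
  2-simplices (16): abc, abe, acg, ade, adh, agh, bch, bdf, bdh, beg, bfg, cde, cdf, ceh, cfg, egh

Hence C_0 ≅ Z^8, C_1 ≅ Z^24, C_2 ≅ Z^16.

Boundary ∂_1: C_1 → C_0 sends each edge [p,q] (with p < q) to q − p.
The 8×24 boundary matrix has rank 7 and Smith normal form diag(1,1,1,1,1,1,1).

The boundary map ∂_2: C_2 → C_1 acts by ∂[p,q,r] = [q,r] − [p,r] + [p,q]. For instance
  ∂egh = gh − eh + eg,
  ∂ceh = eh − ch + ce.
As a 24×16 matrix over Z this has rank 15, with invariant factors (1,1,1,1,1,1,1,1,1,1,1,1,1,1,1).

From H_k ≅ ker(∂_k) / im(∂_{k+1}) we obtain:

  H_0: rank C_0 − rank ∂_1 = 8 − 7 = 1, and the invariant factors of ∂_1 are all 1, so H_0 = Z.
  H_1: rank ker ∂_1 − rank ∂_2 = (24 − 7) − 15 = 2, and the invariant factors of ∂_2 are all 1, so H_1 = Z^2.
  H_2: rank ker ∂_2 − rank ∂_3 = (16 − 15) − 0 = 1, and there is no ∂_3, so H_2 = Z.

As a check, the Euler characteristic is 8 − 24 + 16 = 0, which agrees with 1 − 2 + 1 = 0.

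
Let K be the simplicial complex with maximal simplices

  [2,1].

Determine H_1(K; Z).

K has 2 vertices, 1 edge.
rank ∂_1 = 1, rank ∂_2 = 0 ⇒ b_1 = 1 − 1 − 0 = 0. So H_1 ≅ 0.

H_1 ≅ 0.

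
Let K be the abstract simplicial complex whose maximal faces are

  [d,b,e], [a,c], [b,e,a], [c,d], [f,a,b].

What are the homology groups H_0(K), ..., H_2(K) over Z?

K has 6 vertices, 9 edges, 3 triangles.
rank ∂_0 = 0, rank ∂_1 = 5 ⇒ b_0 = 6 − 0 − 5 = 1; all invariant factors of ∂_1 are 1 so no torsion. So H_0 ≅ Z.
rank ∂_1 = 5, rank ∂_2 = 3 ⇒ b_1 = 9 − 5 − 3 = 1; all invariant factors of ∂_2 are 1 so no torsion. So H_1 ≅ Z.
rank ∂_2 = 3, rank ∂_3 = 0 ⇒ b_2 = 3 − 3 − 0 = 0. So H_2 ≅ 0.

H_0 ≅ Z,  H_1 ≅ Z,  H_2 = 0.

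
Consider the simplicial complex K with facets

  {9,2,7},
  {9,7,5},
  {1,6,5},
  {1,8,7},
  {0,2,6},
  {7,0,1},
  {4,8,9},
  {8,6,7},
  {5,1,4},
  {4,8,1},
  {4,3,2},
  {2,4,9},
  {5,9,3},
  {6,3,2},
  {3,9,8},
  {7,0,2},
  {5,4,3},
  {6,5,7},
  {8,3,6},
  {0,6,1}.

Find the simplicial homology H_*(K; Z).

H_0 ≅ Z,  H_1 ≅ Z ⊕ Z/2,  H_2 = 0.

Order the vertices as 0 < 1 < 2 < 3 < 4 < 5 < 6 < 7 < 8 < 9. Listing each simplex with vertices in this order, K has dimension 2 with simplices:

  0-simplices (10): [0], [1], [2], [3], [4], [5], [6], [7], [8], [9]
  1-simplices (30): (30 of them)
  2-simplices (20): (20 of them)

so the chain groups are C_0 ≅ Z^10, C_1 ≅ Z^30, C_2 ≅ Z^20.

The boundary map ∂_1: C_1 → C_0 sends each edge [p,q] (with p < q) to q − p. For instance
  ∂[1,4] = [4] − [1].
This gives a 10×30 integer matrix of rank 9; reducing to Smith normal form yields diagonal entries (1,1,1,1,1,1,1,1,1).

The boundary map ∂_2: C_2 → C_1 maps a triangle to the signed sum of its edges. For instance
  ∂[1,4,8] = [4,8] − [1,8] + [1,4],
  ∂[3,5,9] = [5,9] − [3,9] + [3,5].
This gives a 30×20 integer matrix of rank 20; reducing to Smith normal form yields diagonal entries (1,1,1,1,1,1,1,1,1,1,1,1,1,1,1,1,1,1,1,2).

Now H_k = ker ∂_k / im ∂_{k+1}, so:

  H_0: rank C_0 − rank ∂_1 = 10 − 9 = 1, and the invariant factors of ∂_1 are all 1, so H_0 = Z.
  H_1: rank ker ∂_1 − rank ∂_2 = (30 − 9) − 20 = 1, and ∂_2 has invariant factor 2 > 1, so H_1 = Z ⊕ Z/2.
  H_2: rank ker ∂_2 − rank ∂_3 = (20 − 20) − 0 = 0, and there is no ∂_3, so H_2 = 0.

As a check, the Euler characteristic is 10 − 30 + 20 = 0, which agrees with 1 − 1 + 0 = 0.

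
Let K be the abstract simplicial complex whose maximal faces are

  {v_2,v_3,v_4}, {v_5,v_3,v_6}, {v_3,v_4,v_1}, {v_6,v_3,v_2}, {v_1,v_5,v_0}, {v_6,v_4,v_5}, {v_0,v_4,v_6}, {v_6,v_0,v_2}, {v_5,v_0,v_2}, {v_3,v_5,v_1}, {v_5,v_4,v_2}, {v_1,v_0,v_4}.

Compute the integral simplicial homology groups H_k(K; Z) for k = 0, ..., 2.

Order the vertices as v_0 < v_1 < v_2 < v_3 < v_4 < v_5 < v_6. Listing each simplex with vertices in this order, K has dimension 2 with simplices:

  0-simplices (7): [v_0], [v_1], [v_2], [v_3], [v_4], [v_5], [v_6]
  1-simplices (18): (18 of them)
  2-simplices (12): (12 of them)

so the chain groups are C_0 ≅ Z^7, C_1 ≅ Z^18, C_2 ≅ Z^12.

The boundary map ∂_1: C_1 → C_0 is given by ∂[p,q] = [q] − [p].
This gives a 7×18 integer matrix of rank 6; reducing to Smith normal form yields diagonal entries (1,1,1,1,1,1).

The boundary map ∂_2: C_2 → C_1 acts by ∂[p,q,r] = [q,r] − [p,r] + [p,q]. For instance
  ∂[v_2,v_4,v_5] = [v_4,v_5] − [v_2,v_5] + [v_2,v_4],
  ∂[v_1,v_3,v_5] = [v_3,v_5] − [v_1,v_5] + [v_1,v_3].
The resulting 18×12 matrix has rank 12, and its Smith normal form has invariant factors (1,1,1,1,1,1,1,1,1,1,1,2).

From H_k ≅ ker(∂_k) / im(∂_{k+1}) we obtain:

  H_0: rank C_0 − rank ∂_1 = 7 − 6 = 1, and the invariant factors of ∂_1 are all 1, so H_0 ≅ Z.
  H_1: rank ker ∂_1 − rank ∂_2 = (18 − 6) − 12 = 0, and ∂_2 has invariant factor 2 > 1, so H_1 ≅ Z/2.
  H_2: rank ker ∂_2 − rank ∂_3 = (12 − 12) − 0 = 0, and there is no ∂_3, so H_2 ≅ 0.

As a check, the Euler characteristic is 7 − 18 + 12 = 1, which agrees with 1 − 0 + 0 = 1.

H_0 = Z,  H_1 = Z/2,  H_2 = 0.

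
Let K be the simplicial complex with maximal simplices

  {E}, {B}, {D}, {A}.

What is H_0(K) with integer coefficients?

H_0 = Z^4.

K has 4 vertices.
rank ∂_0 = 0, rank ∂_1 = 0 ⇒ b_0 = 4 − 0 − 0 = 4. So H_0 ≅ Z^4.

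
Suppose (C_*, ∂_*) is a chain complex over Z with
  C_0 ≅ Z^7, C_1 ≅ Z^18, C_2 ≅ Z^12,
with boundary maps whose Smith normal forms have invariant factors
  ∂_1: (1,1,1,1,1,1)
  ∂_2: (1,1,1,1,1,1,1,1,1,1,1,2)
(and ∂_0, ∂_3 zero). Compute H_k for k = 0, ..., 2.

H_0: b_0 = 7 − 0 − 6 = 1; torsion from ∂_1 factors > 1: none. So H_0 = Z.
H_1: b_1 = 18 − 6 − 12 = 0; torsion from ∂_2 factors > 1: [2]. So H_1 = Z/2.
H_2: b_2 = 12 − 12 − 0 = 0; torsion from ∂_3 factors > 1: none. So H_2 = 0.

H_0 = Z,  H_1 = Z/2,  H_2 = 0.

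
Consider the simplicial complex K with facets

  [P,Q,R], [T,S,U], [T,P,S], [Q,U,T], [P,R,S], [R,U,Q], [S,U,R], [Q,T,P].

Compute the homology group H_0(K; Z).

K has 6 vertices, 12 edges, 8 triangles.
rank ∂_0 = 0, rank ∂_1 = 5 ⇒ b_0 = 6 − 0 − 5 = 1; all invariant factors of ∂_1 are 1 so no torsion. So H_0 = Z.

H_0 = Z.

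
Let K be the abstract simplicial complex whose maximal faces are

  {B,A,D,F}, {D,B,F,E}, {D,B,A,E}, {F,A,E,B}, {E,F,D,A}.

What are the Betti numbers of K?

b_0 = 1, b_1 = 0, b_2 = 0, b_3 = 1.

Order the vertices as A < B < D < E < F. Listing each simplex with vertices in this order, K has dimension 3 with simplices:

  0-simplices (5): A, B, D, E, F
  1-simplices (10): AB, AD, AE, AF, BD, BE, BF, DE, DF, EF
  2-simplices (10): ABD, ABE, ABF, ADE, ADF, AEF, BDE, BDF, BEF, DEF
  3-simplices (5): ABDE, ABDF, ABEF, ADEF, BDEF

so the chain groups are C_0 ≅ Z^5, C_1 ≅ Z^10, C_2 ≅ Z^10, C_3 ≅ Z^5.

Boundary ∂_1: C_1 → C_0 sends each edge [p,q] (with p < q) to q − p.
As a 5×10 matrix over Z this has rank 4, with invariant factors (1,1,1,1).

Boundary ∂_2: C_2 → C_1 acts by ∂[p,q,r] = [q,r] − [p,r] + [p,q]. For instance
  ∂ABD = BD − AD + AB,
  ∂BDF = DF − BF + BD.
The 10×10 boundary matrix has rank 6 and Smith normal form diag(1,1,1,1,1,1).

Boundary ∂_3: C_3 → C_2 sends each 3-simplex σ to the alternating sum Σ_i (−1)^i (σ with its i-th vertex removed). For instance
  ∂BDEF = DEF − BEF + BDF − BDE,
  ∂ABDE = BDE − ADE + ABE − ABD.
The 10×5 boundary matrix has rank 4 and Smith normal form diag(1,1,1,1).

Computing H_k = (kernel of ∂_k) / (image of ∂_{k+1}):

  H_0: rank C_0 − rank ∂_1 = 5 − 4 = 1, and the invariant factors of ∂_1 are all 1, so H_0 = Z.
  H_1: rank ker ∂_1 − rank ∂_2 = (10 − 4) − 6 = 0, and the invariant factors of ∂_2 are all 1, so H_1 = 0.
  H_2: rank ker ∂_2 − rank ∂_3 = (10 − 6) − 4 = 0, and the invariant factors of ∂_3 are all 1, so H_2 = 0.
  H_3: rank ker ∂_3 − rank ∂_4 = (5 − 4) − 0 = 1, and there is no ∂_4, so H_3 = Z.

Hence the Betti numbers are b_0 = 1, b_1 = 0, b_2 = 0, b_3 = 1.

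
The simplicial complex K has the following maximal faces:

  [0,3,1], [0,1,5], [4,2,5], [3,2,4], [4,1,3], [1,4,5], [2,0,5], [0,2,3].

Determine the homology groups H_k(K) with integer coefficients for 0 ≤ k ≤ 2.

We work with the vertex ordering 0 < 1 < 2 < 3 < 4 < 5. The simplices of K, each written with vertices in increasing order, are:

  0-simplices (6): [0], [1], [2], [3], [4], [5]
  1-simplices (12): [0,1], [0,2], [0,3], [0,5], [1,3], [1,4], [1,5], [2,3], [2,4], [2,5], [3,4], [4,5]
  2-simplices (8): [0,1,3], [0,1,5], [0,2,3], [0,2,5], [1,3,4], [1,4,5], [2,3,4], [2,4,5]

so the chain groups are C_0 ≅ Z^6, C_1 ≅ Z^12, C_2 ≅ Z^8.

The boundary map ∂_1: C_1 → C_0 is given by ∂[p,q] = [q] − [p].
The 6×12 boundary matrix has rank 5 and Smith normal form diag(1,1,1,1,1).

Boundary ∂_2: C_2 → C_1 maps a triangle to the signed sum of its edges. For instance
  ∂[0,2,3] = [2,3] − [0,3] + [0,2],
  ∂[1,4,5] = [4,5] − [1,5] + [1,4].
The resulting 12×8 matrix has rank 7, and its Smith normal form has invariant factors (1,1,1,1,1,1,1).

Computing H_k = (kernel of ∂_k) / (image of ∂_{k+1}):

  H_0: rank C_0 − rank ∂_1 = 6 − 5 = 1, and the invariant factors of ∂_1 are all 1, so H_0 = Z.
  H_1: rank ker ∂_1 − rank ∂_2 = (12 − 5) − 7 = 0, and the invariant factors of ∂_2 are all 1, so H_1 = 0.
  H_2: rank ker ∂_2 − rank ∂_3 = (8 − 7) − 0 = 1, and there is no ∂_3, so H_2 = Z.

H_0 ≅ Z,  H_1 = 0,  H_2 ≅ Z.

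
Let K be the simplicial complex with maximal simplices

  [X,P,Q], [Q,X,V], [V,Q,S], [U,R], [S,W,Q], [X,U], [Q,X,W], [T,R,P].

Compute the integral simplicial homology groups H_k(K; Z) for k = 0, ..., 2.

Fix the vertex order P < Q < R < S < T < U < V < W < X and write every simplex with vertices in increasing order. Then dim K = 2 and the simplices of K are:

  0-simplices (9): P, Q, R, S, T, U, V, W, X
  1-simplices (15): PQ, PR, PT, PX, QS, QV, QW, QX, RT, RU, SV, SW, UX, VX, WX
  2-simplices (6): PQX, PRT, QSV, QSW, QVX, QWX

Hence C_0 ≅ Z^9, C_1 ≅ Z^15, C_2 ≅ Z^6.

The boundary map ∂_1: C_1 → C_0 maps an edge to its endpoints' difference, ∂[p,q] = q − p.
As a 9×15 matrix over Z this has rank 8, with invariant factors (1,1,1,1,1,1,1,1).

∂_2: C_2 → C_1 sends each 2-simplex [p,q,r] to [q,r] − [p,r] + [p,q]. For instance
  ∂QSV = SV − QV + QS,
  ∂QVX = VX − QX + QV.
This gives a 15×6 integer matrix of rank 6; reducing to Smith normal form yields diagonal entries (1,1,1,1,1,1).

Now H_k = ker ∂_k / im ∂_{k+1}, so:

  H_0: rank C_0 − rank ∂_1 = 9 − 8 = 1, and the invariant factors of ∂_1 are all 1, so H_0 = Z.
  H_1: rank ker ∂_1 − rank ∂_2 = (15 − 8) − 6 = 1, and the invariant factors of ∂_2 are all 1, so H_1 = Z.
  H_2: rank ker ∂_2 − rank ∂_3 = (6 − 6) − 0 = 0, and there is no ∂_3, so H_2 = 0.

H_0 = Z,  H_1 = Z,  H_2 = 0.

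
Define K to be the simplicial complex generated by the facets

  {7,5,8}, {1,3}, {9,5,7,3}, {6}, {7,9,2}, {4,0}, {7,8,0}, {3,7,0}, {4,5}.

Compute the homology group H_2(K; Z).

K has 10 vertices, 16 edges, 8 triangles, 1 3-simplex.
rank ∂_2 = 7, rank ∂_3 = 1 ⇒ b_2 = 8 − 7 − 1 = 0; all invariant factors of ∂_3 are 1 so no torsion. So H_2 ≅ 0.

H_2 ≅ 0.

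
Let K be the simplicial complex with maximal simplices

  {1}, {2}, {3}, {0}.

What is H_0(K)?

K has 4 vertices.
rank ∂_0 = 0, rank ∂_1 = 0 ⇒ b_0 = 4 − 0 − 0 = 4. So H_0 ≅ Z^4.

H_0 ≅ Z^4.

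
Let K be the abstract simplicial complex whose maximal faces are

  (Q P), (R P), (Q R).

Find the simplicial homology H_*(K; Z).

K has 3 vertices, 3 edges.
rank ∂_0 = 0, rank ∂_1 = 2 ⇒ b_0 = 3 − 0 − 2 = 1; all invariant factors of ∂_1 are 1 so no torsion. So H_0 = Z.
rank ∂_1 = 2, rank ∂_2 = 0 ⇒ b_1 = 3 − 2 − 0 = 1. So H_1 = Z.

H_0 = Z,  H_1 = Z.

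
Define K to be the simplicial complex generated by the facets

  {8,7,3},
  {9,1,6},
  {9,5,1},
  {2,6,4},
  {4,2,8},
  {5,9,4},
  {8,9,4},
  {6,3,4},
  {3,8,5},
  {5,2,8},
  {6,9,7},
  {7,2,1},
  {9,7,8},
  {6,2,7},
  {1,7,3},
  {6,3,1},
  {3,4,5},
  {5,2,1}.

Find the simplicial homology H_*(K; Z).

H_0 = Z,  H_1 = Z ⊕ Z/2,  H_2 = 0.

Order the vertices as 1 < 2 < 3 < 4 < 5 < 6 < 7 < 8 < 9. Listing each simplex with vertices in this order, K has dimension 2 with simplices:

  0-simplices (9): [1], [2], [3], [4], [5], [6], [7], [8], [9]
  1-simplices (27): (27 of them)
  2-simplices (18): [1,2,5], [1,2,7], [1,3,6], [1,3,7], [1,5,9], [1,6,9], [2,4,6], [2,4,8], [2,5,8], [2,6,7], [3,4,5], [3,4,6], [3,5,8], [3,7,8], [4,5,9], [4,8,9], [6,7,9], [7,8,9]

Hence C_0 ≅ Z^9, C_1 ≅ Z^27, C_2 ≅ Z^18.

∂_1: C_1 → C_0 is given by ∂[p,q] = [q] − [p]. For instance
  ∂[7,9] = [9] − [7].
This gives a 9×27 integer matrix of rank 8; reducing to Smith normal form yields diagonal entries (1,1,1,1,1,1,1,1).

Boundary ∂_2: C_2 → C_1 maps a triangle to the signed sum of its edges. For instance
  ∂[3,4,5] = [4,5] − [3,5] + [3,4],
  ∂[6,7,9] = [7,9] − [6,9] + [6,7].
The resulting 27×18 matrix has rank 18, and its Smith normal form has invariant factors (1,1,1,1,1,1,1,1,1,1,1,1,1,1,1,1,1,2).

Computing H_k = (kernel of ∂_k) / (image of ∂_{k+1}):

  H_0: rank C_0 − rank ∂_1 = 9 − 8 = 1, and the invariant factors of ∂_1 are all 1, so H_0 = Z.
  H_1: rank ker ∂_1 − rank ∂_2 = (27 − 8) − 18 = 1, and ∂_2 has invariant factor 2 > 1, so H_1 = Z ⊕ Z/2.
  H_2: rank ker ∂_2 − rank ∂_3 = (18 − 18) − 0 = 0, and there is no ∂_3, so H_2 = 0.

(K is a triangulation of the Klein bottle.)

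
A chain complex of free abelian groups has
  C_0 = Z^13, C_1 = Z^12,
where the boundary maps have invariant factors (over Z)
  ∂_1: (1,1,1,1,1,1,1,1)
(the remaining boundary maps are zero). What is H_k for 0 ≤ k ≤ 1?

H_0: b_0 = 13 − 0 − 8 = 5; torsion from ∂_1 factors > 1: none. So H_0 ≅ Z^5.
H_1: b_1 = 12 − 8 − 0 = 4; torsion from ∂_2 factors > 1: none. So H_1 ≅ Z^4.

H_0 ≅ Z^5,  H_1 ≅ Z^4.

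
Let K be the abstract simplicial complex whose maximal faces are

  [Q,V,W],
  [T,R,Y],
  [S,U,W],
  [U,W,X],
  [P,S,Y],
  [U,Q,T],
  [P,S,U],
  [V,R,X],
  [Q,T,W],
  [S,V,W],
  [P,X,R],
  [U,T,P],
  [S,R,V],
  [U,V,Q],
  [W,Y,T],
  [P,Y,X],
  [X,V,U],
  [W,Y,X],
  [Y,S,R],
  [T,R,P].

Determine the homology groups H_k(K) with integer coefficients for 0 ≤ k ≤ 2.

Order the vertices as P < Q < R < S < T < U < V < W < X < Y. Listing each simplex with vertices in this order, K has dimension 2 with simplices:

  0-simplices (10): P, Q, R, S, T, U, V, W, X, Y
  1-simplices (30): PR, PS, PT, PU, PX, PY, QT, QU, QV, QW, RS, RT, RV, RX, RY, SU, SV, SW, SY, TU, TW, TY, UV, UW, UX, VW, VX, WX, WY, XY
  2-simplices (20): PRT, PRX, PSU, PSY, PTU, PXY, QTU, QTW, QUV, QVW, RSV, RSY, RTY, RVX, SUW, SVW, TWY, UVX, UWX, WXY

so the chain groups are C_0 ≅ Z^10, C_1 ≅ Z^30, C_2 ≅ Z^20.

Boundary ∂_1: C_1 → C_0 maps an edge to its endpoints' difference, ∂[p,q] = q − p. For instance
  ∂WY = Y − W.
The resulting 10×30 matrix has rank 9, and its Smith normal form has invariant factors (1,1,1,1,1,1,1,1,1).

∂_2: C_2 → C_1 maps a triangle to the signed sum of its edges. For instance
  ∂PXY = XY − PY + PX,
  ∂PTU = TU − PU + PT.
The 30×20 boundary matrix has rank 20 and Smith normal form diag(1,1,1,1,1,1,1,1,1,1,1,1,1,1,1,1,1,1,1,2).

Computing H_k = (kernel of ∂_k) / (image of ∂_{k+1}):

  H_0: rank C_0 − rank ∂_1 = 10 − 9 = 1, and the invariant factors of ∂_1 are all 1, so H_0 ≅ Z.
  H_1: rank ker ∂_1 − rank ∂_2 = (30 − 9) − 20 = 1, and ∂_2 has invariant factor 2 > 1, so H_1 ≅ Z ⊕ Z/2Z.
  H_2: rank ker ∂_2 − rank ∂_3 = (20 − 20) − 0 = 0, and there is no ∂_3, so H_2 ≅ 0.

As a check, the Euler characteristic is 10 − 30 + 20 = 0, which agrees with 1 − 1 + 0 = 0.

H_0 = Z,  H_1 = Z ⊕ Z/2Z,  H_2 = 0.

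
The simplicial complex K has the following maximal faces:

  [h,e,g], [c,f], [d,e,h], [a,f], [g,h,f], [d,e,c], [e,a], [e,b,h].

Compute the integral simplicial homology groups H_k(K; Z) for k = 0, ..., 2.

H_0 ≅ Z,  H_1 ≅ Z^2,  H_2 = 0.

Take the total order a < b < c < d < e < f < g < h on the vertex set. Then K (dimension 2) consists of the simplices:

  0-simplices (8): a, b, c, d, e, f, g, h
  1-simplices (14): ae, af, be, bh, cd, ce, cf, de, dh, eg, eh, fg, fh, gh
  2-simplices (5): beh, cde, deh, egh, fgh

so the chain groups are C_0 ≅ Z^8, C_1 ≅ Z^14, C_2 ≅ Z^5.

Boundary ∂_1: C_1 → C_0 maps an edge to its endpoints' difference, ∂[p,q] = q − p. For instance
  ∂cf = f − c.
As a 8×14 matrix over Z this has rank 7, with invariant factors (1,1,1,1,1,1,1).

Boundary ∂_2: C_2 → C_1 acts by ∂[p,q,r] = [q,r] − [p,r] + [p,q]. For instance
  ∂egh = gh − eh + eg,
  ∂deh = eh − dh + de.
The 14×5 boundary matrix has rank 5 and Smith normal form diag(1,1,1,1,1).

Now H_k = ker ∂_k / im ∂_{k+1}, so:

  H_0: rank C_0 − rank ∂_1 = 8 − 7 = 1, and the invariant factors of ∂_1 are all 1, so H_0 ≅ Z.
  H_1: rank ker ∂_1 − rank ∂_2 = (14 − 7) − 5 = 2, and the invariant factors of ∂_2 are all 1, so H_1 ≅ Z^2.
  H_2: rank ker ∂_2 − rank ∂_3 = (5 − 5) − 0 = 0, and there is no ∂_3, so H_2 ≅ 0.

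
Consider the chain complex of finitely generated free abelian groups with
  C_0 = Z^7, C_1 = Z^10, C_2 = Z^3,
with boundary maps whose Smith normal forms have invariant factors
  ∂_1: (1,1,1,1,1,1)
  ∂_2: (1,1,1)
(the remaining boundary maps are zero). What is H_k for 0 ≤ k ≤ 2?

H_0: b_0 = 7 − 0 − 6 = 1; torsion from ∂_1 factors > 1: none. So H_0 ≅ Z.
H_1: b_1 = 10 − 6 − 3 = 1; torsion from ∂_2 factors > 1: none. So H_1 ≅ Z.
H_2: b_2 = 3 − 3 − 0 = 0; torsion from ∂_3 factors > 1: none. So H_2 ≅ 0.

H_0 ≅ Z,  H_1 ≅ Z,  H_2 = 0.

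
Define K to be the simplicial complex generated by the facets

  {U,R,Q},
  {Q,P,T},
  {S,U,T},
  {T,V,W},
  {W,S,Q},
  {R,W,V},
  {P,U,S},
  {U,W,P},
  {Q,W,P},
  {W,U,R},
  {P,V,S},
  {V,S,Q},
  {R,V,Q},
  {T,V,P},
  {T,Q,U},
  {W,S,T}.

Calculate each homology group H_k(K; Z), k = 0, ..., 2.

Order the vertices as P < Q < R < S < T < U < V < W. Listing each simplex with vertices in this order, K has dimension 2 with simplices:

  0-simplices (8): P, Q, R, S, T, U, V, W
  1-simplices (24): PQ, PS, PT, PU, PV, PW, QR, QS, QT, QU, QV, QW, RU, RV, RW, ST, SU, SV, SW, TU, TV, TW, UW, VW
  2-simplices (16): PQT, PQW, PSU, PSV, PTV, PUW, QRU, QRV, QSV, QSW, QTU, RUW, RVW, STU, STW, TVW

giving chain groups C_0 ≅ Z^8, C_1 ≅ Z^24, C_2 ≅ Z^16.

The boundary map ∂_1: C_1 → C_0 sends each edge [p,q] (with p < q) to q − p. For instance
  ∂PS = S − P.
This gives a 8×24 integer matrix of rank 7; reducing to Smith normal form yields diagonal entries (1,1,1,1,1,1,1).

∂_2: C_2 → C_1 maps a triangle to the signed sum of its edges. For instance
  ∂TVW = VW − TW + TV,
  ∂PQT = QT − PT + PQ.
This gives a 24×16 integer matrix of rank 15; reducing to Smith normal form yields diagonal entries (1,1,1,1,1,1,1,1,1,1,1,1,1,1,1).

Computing H_k = (kernel of ∂_k) / (image of ∂_{k+1}):

  H_0: rank C_0 − rank ∂_1 = 8 − 7 = 1, and the invariant factors of ∂_1 are all 1, so H_0 ≅ Z.
  H_1: rank ker ∂_1 − rank ∂_2 = (24 − 7) − 15 = 2, and the invariant factors of ∂_2 are all 1, so H_1 ≅ Z^2.
  H_2: rank ker ∂_2 − rank ∂_3 = (16 − 15) − 0 = 1, and there is no ∂_3, so H_2 ≅ Z.

H_0 ≅ Z,  H_1 ≅ Z^2,  H_2 ≅ Z.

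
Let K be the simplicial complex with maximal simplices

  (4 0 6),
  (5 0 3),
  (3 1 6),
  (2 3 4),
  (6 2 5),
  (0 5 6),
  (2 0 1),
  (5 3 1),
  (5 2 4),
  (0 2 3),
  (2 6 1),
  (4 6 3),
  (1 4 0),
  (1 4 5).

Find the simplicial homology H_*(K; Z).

K has 7 vertices, 21 edges, 14 triangles.
rank ∂_0 = 0, rank ∂_1 = 6 ⇒ b_0 = 7 − 0 − 6 = 1; all invariant factors of ∂_1 are 1 so no torsion. So H_0 ≅ Z.
rank ∂_1 = 6, rank ∂_2 = 13 ⇒ b_1 = 21 − 6 − 13 = 2; all invariant factors of ∂_2 are 1 so no torsion. So H_1 ≅ Z^2.
rank ∂_2 = 13, rank ∂_3 = 0 ⇒ b_2 = 14 − 13 − 0 = 1. So H_2 ≅ Z.

H_0 ≅ Z,  H_1 ≅ Z^2,  H_2 ≅ Z.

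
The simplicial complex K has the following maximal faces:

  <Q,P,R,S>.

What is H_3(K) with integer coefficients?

K has 4 vertices, 6 edges, 4 triangles, 1 3-simplex.
rank ∂_3 = 1, rank ∂_4 = 0 ⇒ b_3 = 1 − 1 − 0 = 0. So H_3 = 0.

H_3 = 0.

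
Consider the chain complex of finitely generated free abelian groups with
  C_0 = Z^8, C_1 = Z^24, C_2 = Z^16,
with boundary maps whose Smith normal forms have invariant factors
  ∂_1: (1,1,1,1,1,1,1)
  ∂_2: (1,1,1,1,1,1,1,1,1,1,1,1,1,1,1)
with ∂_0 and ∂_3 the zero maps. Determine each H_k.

H_0 = Z,  H_1 = Z^2,  H_2 = Z.

H_0: b_0 = 8 − 0 − 7 = 1; torsion from ∂_1 factors > 1: none. So H_0 = Z.
H_1: b_1 = 24 − 7 − 15 = 2; torsion from ∂_2 factors > 1: none. So H_1 = Z^2.
H_2: b_2 = 16 − 15 − 0 = 1; torsion from ∂_3 factors > 1: none. So H_2 = Z.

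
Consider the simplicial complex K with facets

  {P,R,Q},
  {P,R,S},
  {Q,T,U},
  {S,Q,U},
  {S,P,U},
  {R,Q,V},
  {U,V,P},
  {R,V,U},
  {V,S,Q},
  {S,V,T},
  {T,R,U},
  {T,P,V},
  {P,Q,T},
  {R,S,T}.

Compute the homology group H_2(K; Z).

H_2 ≅ Z.

Take the total order P < Q < R < S < T < U < V on the vertex set. Then K (dimension 2) consists of the simplices:

  0-simplices (7): P, Q, R, S, T, U, V
  1-simplices (21): PQ, PR, PS, PT, PU, PV, QR, QS, QT, QU, QV, RS, RT, RU, RV, ST, SU, SV, TU, TV, UV
  2-simplices (14): PQR, PQT, PRS, PSU, PTV, PUV, QRV, QSU, QSV, QTU, RST, RTU, RUV, STV

giving chain groups C_0 ≅ Z^7, C_1 ≅ Z^21, C_2 ≅ Z^14.

The boundary map ∂_1: C_1 → C_0 sends each edge [p,q] (with p < q) to q − p.
The 7×21 boundary matrix has rank 6 and Smith normal form diag(1,1,1,1,1,1).

Boundary ∂_2: C_2 → C_1 sends each 2-simplex [p,q,r] to [q,r] − [p,r] + [p,q]. For instance
  ∂RTU = TU − RU + RT,
  ∂PSU = SU − PU + PS.
As a 21×14 matrix over Z this has rank 13, with invariant factors (1,1,1,1,1,1,1,1,1,1,1,1,1).

Now H_k = ker ∂_k / im ∂_{k+1}, so:

  H_2: rank ker ∂_2 − rank ∂_3 = (14 − 13) − 0 = 1, and there is no ∂_3, so H_2 = Z.

(K is a triangulation of the torus T^2.)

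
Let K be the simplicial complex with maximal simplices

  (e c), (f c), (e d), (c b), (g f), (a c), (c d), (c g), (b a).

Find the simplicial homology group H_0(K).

Take the total order a < b < c < d < e < f < g on the vertex set. Then K (dimension 1) consists of the simplices:

  0-simplices (7): a, b, c, d, e, f, g
  1-simplices (9): ab, ac, bc, cd, ce, cf, cg, de, fg

giving chain groups C_0 ≅ Z^7, C_1 ≅ Z^9.

∂_1: C_1 → C_0 maps an edge to its endpoints' difference, ∂[p,q] = q − p. For instance
  ∂bc = c − b.
The 7×9 boundary matrix has rank 6 and Smith normal form diag(1,1,1,1,1,1).

From H_k ≅ ker(∂_k) / im(∂_{k+1}) we obtain:

  H_0: rank C_0 − rank ∂_1 = 7 − 6 = 1, and the invariant factors of ∂_1 are all 1, so H_0 ≅ Z.

H_0 = Z.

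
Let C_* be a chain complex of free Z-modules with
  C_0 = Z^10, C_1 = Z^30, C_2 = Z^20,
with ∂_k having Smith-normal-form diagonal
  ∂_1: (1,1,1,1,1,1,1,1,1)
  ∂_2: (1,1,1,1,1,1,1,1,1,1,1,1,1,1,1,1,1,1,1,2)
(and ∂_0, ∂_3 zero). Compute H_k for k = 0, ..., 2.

H_0 = Z,  H_1 = Z ⊕ Z/2,  H_2 = 0.

H_0: b_0 = 10 − 0 − 9 = 1; torsion from ∂_1 factors > 1: none. So H_0 = Z.
H_1: b_1 = 30 − 9 − 20 = 1; torsion from ∂_2 factors > 1: [2]. So H_1 = Z ⊕ Z/2.
H_2: b_2 = 20 − 20 − 0 = 0; torsion from ∂_3 factors > 1: none. So H_2 = 0.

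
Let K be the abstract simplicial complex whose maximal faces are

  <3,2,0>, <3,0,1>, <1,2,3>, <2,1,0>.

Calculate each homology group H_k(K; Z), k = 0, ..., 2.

H_0 = Z,  H_1 = 0,  H_2 = Z.

Take the total order 0 < 1 < 2 < 3 on the vertex set. Then K (dimension 2) consists of the simplices:

  0-simplices (4): [0], [1], [2], [3]
  1-simplices (6): [0,1], [0,2], [0,3], [1,2], [1,3], [2,3]
  2-simplices (4): [0,1,2], [0,1,3], [0,2,3], [1,2,3]

Hence C_0 ≅ Z^4, C_1 ≅ Z^6, C_2 ≅ Z^4.

Boundary ∂_1: C_1 → C_0 sends each edge [p,q] (with p < q) to q − p. For instance
  ∂[1,2] = [2] − [1].
As a 4×6 matrix over Z this has rank 3, with invariant factors (1,1,1).

The boundary map ∂_2: C_2 → C_1 maps a triangle to the signed sum of its edges. For instance
  ∂[0,2,3] = [2,3] − [0,3] + [0,2],
  ∂[0,1,3] = [1,3] − [0,3] + [0,1].
The resulting 6×4 matrix has rank 3, and its Smith normal form has invariant factors (1,1,1).

From H_k ≅ ker(∂_k) / im(∂_{k+1}) we obtain:

  H_0: rank C_0 − rank ∂_1 = 4 − 3 = 1, and the invariant factors of ∂_1 are all 1, so H_0 = Z.
  H_1: rank ker ∂_1 − rank ∂_2 = (6 − 3) − 3 = 0, and the invariant factors of ∂_2 are all 1, so H_1 = 0.
  H_2: rank ker ∂_2 − rank ∂_3 = (4 − 3) − 0 = 1, and there is no ∂_3, so H_2 = Z.

As a check, the Euler characteristic is 4 − 6 + 4 = 2, which agrees with 1 − 0 + 1 = 2.
(K is a triangulation of the 2-sphere S^2.)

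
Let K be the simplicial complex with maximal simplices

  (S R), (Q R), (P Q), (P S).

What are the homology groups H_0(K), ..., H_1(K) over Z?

Order the vertices as P < Q < R < S. Listing each simplex with vertices in this order, K has dimension 1 with simplices:

  0-simplices (4): P, Q, R, S
  1-simplices (4): PQ, PS, QR, RS

giving chain groups C_0 ≅ Z^4, C_1 ≅ Z^4.

Boundary ∂_1: C_1 → C_0 sends each edge [p,q] (with p < q) to q − p.
As a 4×4 matrix over Z this has rank 3, with invariant factors (1,1,1).

Reading off H_k = ker ∂_k / im ∂_{k+1}:

  H_0: rank C_0 − rank ∂_1 = 4 − 3 = 1, and the invariant factors of ∂_1 are all 1, so H_0 ≅ Z.
  H_1: rank ker ∂_1 − rank ∂_2 = (4 − 3) − 0 = 1, and there is no ∂_2, so H_1 ≅ Z.

(K is a triangulation of the circle S^1.)

H_0 = Z,  H_1 = Z.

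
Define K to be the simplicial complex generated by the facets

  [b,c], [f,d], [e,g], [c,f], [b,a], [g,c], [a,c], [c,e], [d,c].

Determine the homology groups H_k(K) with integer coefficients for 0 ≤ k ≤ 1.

Order the vertices as a < b < c < d < e < f < g. Listing each simplex with vertices in this order, K has dimension 1 with simplices:

  0-simplices (7): a, b, c, d, e, f, g
  1-simplices (9): ab, ac, bc, cd, ce, cf, cg, df, eg

Hence C_0 ≅ Z^7, C_1 ≅ Z^9.

Boundary ∂_1: C_1 → C_0 maps an edge to its endpoints' difference, ∂[p,q] = q − p. For instance
  ∂df = f − d.
The resulting 7×9 matrix has rank 6, and its Smith normal form has invariant factors (1,1,1,1,1,1).

Computing H_k = (kernel of ∂_k) / (image of ∂_{k+1}):

  H_0: rank C_0 − rank ∂_1 = 7 − 6 = 1, and the invariant factors of ∂_1 are all 1, so H_0 ≅ Z.
  H_1: rank ker ∂_1 − rank ∂_2 = (9 − 6) − 0 = 3, and there is no ∂_2, so H_1 ≅ Z^3.

(K is a triangulation of a wedge of 3 circles.)

H_0 ≅ Z,  H_1 ≅ Z^3.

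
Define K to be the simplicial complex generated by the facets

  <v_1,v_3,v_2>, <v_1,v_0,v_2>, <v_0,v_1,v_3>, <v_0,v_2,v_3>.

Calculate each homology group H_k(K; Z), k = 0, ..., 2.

We work with the vertex ordering v_0 < v_1 < v_2 < v_3. The simplices of K, each written with vertices in increasing order, are:

  0-simplices (4): [v_0], [v_1], [v_2], [v_3]
  1-simplices (6): [v_0,v_1], [v_0,v_2], [v_0,v_3], [v_1,v_2], [v_1,v_3], [v_2,v_3]
  2-simplices (4): [v_0,v_1,v_2], [v_0,v_1,v_3], [v_0,v_2,v_3], [v_1,v_2,v_3]

so the chain groups are C_0 ≅ Z^4, C_1 ≅ Z^6, C_2 ≅ Z^4.

Boundary ∂_1: C_1 → C_0 is given by ∂[p,q] = [q] − [p].
As a 4×6 matrix over Z this has rank 3, with invariant factors (1,1,1).

The boundary map ∂_2: C_2 → C_1 acts by ∂[p,q,r] = [q,r] − [p,r] + [p,q]. For instance
  ∂[v_0,v_1,v_2] = [v_1,v_2] − [v_0,v_2] + [v_0,v_1],
  ∂[v_1,v_2,v_3] = [v_2,v_3] − [v_1,v_3] + [v_1,v_2].
The 6×4 boundary matrix has rank 3 and Smith normal form diag(1,1,1).

Computing H_k = (kernel of ∂_k) / (image of ∂_{k+1}):

  H_0: rank C_0 − rank ∂_1 = 4 − 3 = 1, and the invariant factors of ∂_1 are all 1, so H_0 ≅ Z.
  H_1: rank ker ∂_1 − rank ∂_2 = (6 − 3) − 3 = 0, and the invariant factors of ∂_2 are all 1, so H_1 ≅ 0.
  H_2: rank ker ∂_2 − rank ∂_3 = (4 − 3) − 0 = 1, and there is no ∂_3, so H_2 ≅ Z.

H_0 ≅ Z,  H_1 = 0,  H_2 ≅ Z.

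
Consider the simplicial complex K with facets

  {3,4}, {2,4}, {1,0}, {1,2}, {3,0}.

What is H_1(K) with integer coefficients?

H_1 ≅ Z.

K has 5 vertices, 5 edges.
rank ∂_1 = 4, rank ∂_2 = 0 ⇒ b_1 = 5 − 4 − 0 = 1. So H_1 ≅ Z.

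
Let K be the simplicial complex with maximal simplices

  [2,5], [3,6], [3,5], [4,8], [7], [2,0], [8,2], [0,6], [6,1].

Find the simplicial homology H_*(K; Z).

H_0 ≅ Z^2,  H_1 ≅ Z.

Order the vertices as 0 < 1 < 2 < 3 < 4 < 5 < 6 < 7 < 8. Listing each simplex with vertices in this order, K has dimension 1 with simplices:

  0-simplices (9): [0], [1], [2], [3], [4], [5], [6], [7], [8]
  1-simplices (8): [0,2], [0,6], [1,6], [2,5], [2,8], [3,5], [3,6], [4,8]

giving chain groups C_0 ≅ Z^9, C_1 ≅ Z^8.

∂_1: C_1 → C_0 maps an edge to its endpoints' difference, ∂[p,q] = q − p. For instance
  ∂[3,5] = [5] − [3].
This gives a 9×8 integer matrix of rank 7; reducing to Smith normal form yields diagonal entries (1,1,1,1,1,1,1).

From H_k ≅ ker(∂_k) / im(∂_{k+1}) we obtain:

  H_0: rank C_0 − rank ∂_1 = 9 − 7 = 2, and the invariant factors of ∂_1 are all 1, so H_0 = Z^2.
  H_1: rank ker ∂_1 − rank ∂_2 = (8 − 7) − 0 = 1, and there is no ∂_2, so H_1 = Z.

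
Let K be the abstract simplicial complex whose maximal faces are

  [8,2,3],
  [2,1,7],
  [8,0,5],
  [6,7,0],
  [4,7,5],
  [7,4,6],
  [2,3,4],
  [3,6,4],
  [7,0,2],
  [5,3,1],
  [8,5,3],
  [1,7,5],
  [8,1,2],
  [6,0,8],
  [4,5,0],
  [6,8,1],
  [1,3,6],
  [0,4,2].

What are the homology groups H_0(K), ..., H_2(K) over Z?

H_0 = Z,  H_1 = Z ⊕ Z_2,  H_2 = 0.

Take the total order 0 < 1 < 2 < 3 < 4 < 5 < 6 < 7 < 8 on the vertex set. Then K (dimension 2) consists of the simplices:

  0-simplices (9): [0], [1], [2], [3], [4], [5], [6], [7], [8]
  1-simplices (27): (27 of them)
  2-simplices (18): [0,2,4], [0,2,7], [0,4,5], [0,5,8], [0,6,7], [0,6,8], [1,2,7], [1,2,8], [1,3,5], [1,3,6], [1,5,7], [1,6,8], [2,3,4], [2,3,8], [3,4,6], [3,5,8], [4,5,7], [4,6,7]

Hence C_0 ≅ Z^9, C_1 ≅ Z^27, C_2 ≅ Z^18.

Boundary ∂_1: C_1 → C_0 sends each edge [p,q] (with p < q) to q − p.
This gives a 9×27 integer matrix of rank 8; reducing to Smith normal form yields diagonal entries (1,1,1,1,1,1,1,1).

The boundary map ∂_2: C_2 → C_1 acts by ∂[p,q,r] = [q,r] − [p,r] + [p,q]. For instance
  ∂[4,6,7] = [6,7] − [4,7] + [4,6],
  ∂[2,3,4] = [3,4] − [2,4] + [2,3].
The resulting 27×18 matrix has rank 18, and its Smith normal form has invariant factors (1,1,1,1,1,1,1,1,1,1,1,1,1,1,1,1,1,2).

Computing H_k = (kernel of ∂_k) / (image of ∂_{k+1}):

  H_0: rank C_0 − rank ∂_1 = 9 − 8 = 1, and the invariant factors of ∂_1 are all 1, so H_0 = Z.
  H_1: rank ker ∂_1 − rank ∂_2 = (27 − 8) − 18 = 1, and ∂_2 has invariant factor 2 > 1, so H_1 = Z ⊕ Z_2.
  H_2: rank ker ∂_2 − rank ∂_3 = (18 − 18) − 0 = 0, and there is no ∂_3, so H_2 = 0.

(K is a triangulation of the Klein bottle.)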